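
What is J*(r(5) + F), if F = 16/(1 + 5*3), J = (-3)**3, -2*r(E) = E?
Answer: 81/2 ≈ 40.500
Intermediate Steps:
r(E) = -E/2
J = -27
F = 1 (F = 16/(1 + 15) = 16/16 = 16*(1/16) = 1)
J*(r(5) + F) = -27*(-1/2*5 + 1) = -27*(-5/2 + 1) = -27*(-3/2) = 81/2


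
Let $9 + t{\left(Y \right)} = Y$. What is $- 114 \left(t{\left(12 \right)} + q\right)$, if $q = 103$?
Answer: $-12084$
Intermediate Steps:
$t{\left(Y \right)} = -9 + Y$
$- 114 \left(t{\left(12 \right)} + q\right) = - 114 \left(\left(-9 + 12\right) + 103\right) = - 114 \left(3 + 103\right) = \left(-114\right) 106 = -12084$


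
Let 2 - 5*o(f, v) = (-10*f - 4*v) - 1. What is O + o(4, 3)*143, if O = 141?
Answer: 1714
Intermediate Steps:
o(f, v) = ⅗ + 2*f + 4*v/5 (o(f, v) = ⅖ - ((-10*f - 4*v) - 1)/5 = ⅖ - (-1 - 10*f - 4*v)/5 = ⅖ + (⅕ + 2*f + 4*v/5) = ⅗ + 2*f + 4*v/5)
O + o(4, 3)*143 = 141 + (⅗ + 2*4 + (⅘)*3)*143 = 141 + (⅗ + 8 + 12/5)*143 = 141 + 11*143 = 141 + 1573 = 1714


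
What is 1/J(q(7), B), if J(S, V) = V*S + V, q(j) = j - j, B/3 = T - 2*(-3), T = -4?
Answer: 1/6 ≈ 0.16667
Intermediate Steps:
B = 6 (B = 3*(-4 - 2*(-3)) = 3*(-4 + 6) = 3*2 = 6)
q(j) = 0
J(S, V) = V + S*V (J(S, V) = S*V + V = V + S*V)
1/J(q(7), B) = 1/(6*(1 + 0)) = 1/(6*1) = 1/6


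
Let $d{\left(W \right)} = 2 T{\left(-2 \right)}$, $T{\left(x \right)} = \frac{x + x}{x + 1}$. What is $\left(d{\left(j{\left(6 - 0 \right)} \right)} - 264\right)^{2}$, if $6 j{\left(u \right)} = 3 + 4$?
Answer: $65536$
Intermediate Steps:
$j{\left(u \right)} = \frac{7}{6}$ ($j{\left(u \right)} = \frac{3 + 4}{6} = \frac{1}{6} \cdot 7 = \frac{7}{6}$)
$T{\left(x \right)} = \frac{2 x}{1 + x}$
$d{\left(W \right)} = 8$ ($d{\left(W \right)} = 2 \cdot 2 \left(-2\right) \frac{1}{1 - 2} = 2 \cdot 2 \left(-2\right) \frac{1}{-1} = 2 \cdot 2 \left(-2\right) \left(-1\right) = 2 \cdot 4 = 8$)
$\left(d{\left(j{\left(6 - 0 \right)} \right)} - 264\right)^{2} = \left(8 - 264\right)^{2} = \left(-256\right)^{2} = 65536$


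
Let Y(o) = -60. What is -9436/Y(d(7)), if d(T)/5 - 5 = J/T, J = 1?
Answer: 2359/15 ≈ 157.27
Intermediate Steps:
d(T) = 25 + 5/T (d(T) = 25 + 5*(1/T) = 25 + 5/T)
-9436/Y(d(7)) = -9436/(-60) = -9436*(-1/60) = 2359/15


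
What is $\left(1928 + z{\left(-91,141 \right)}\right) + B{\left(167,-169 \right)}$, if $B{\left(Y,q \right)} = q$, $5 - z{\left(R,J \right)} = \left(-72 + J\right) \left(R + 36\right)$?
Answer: $5559$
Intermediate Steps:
$z{\left(R,J \right)} = 5 - \left(-72 + J\right) \left(36 + R\right)$ ($z{\left(R,J \right)} = 5 - \left(-72 + J\right) \left(R + 36\right) = 5 - \left(-72 + J\right) \left(36 + R\right)$)
$\left(1928 + z{\left(-91,141 \right)}\right) + B{\left(167,-169 \right)} = \left(1928 + \left(2597 - 5076 + 72 \left(-91\right) - 141 \left(-91\right)\right)\right) - 169 = \left(1928 + \left(2597 - 5076 - 6552 + 12831\right)\right) - 169 = \left(1928 + 3800\right) - 169 = 5728 - 169 = 5559$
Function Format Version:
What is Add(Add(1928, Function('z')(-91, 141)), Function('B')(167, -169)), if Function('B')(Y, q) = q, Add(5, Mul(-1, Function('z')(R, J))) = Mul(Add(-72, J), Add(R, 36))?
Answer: 5559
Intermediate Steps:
Function('z')(R, J) = Add(5, Mul(-1, Add(-72, J), Add(36, R))) (Function('z')(R, J) = Add(5, Mul(-1, Mul(Add(-72, J), Add(R, 36)))) = Add(5, Mul(-1, Mul(Add(-72, J), Add(36, R)))) = Add(5, Mul(-1, Add(-72, J), Add(36, R))))
Add(Add(1928, Function('z')(-91, 141)), Function('B')(167, -169)) = Add(Add(1928, Add(2597, Mul(-36, 141), Mul(72, -91), Mul(-1, 141, -91))), -169) = Add(Add(1928, Add(2597, -5076, -6552, 12831)), -169) = Add(Add(1928, 3800), -169) = Add(5728, -169) = 5559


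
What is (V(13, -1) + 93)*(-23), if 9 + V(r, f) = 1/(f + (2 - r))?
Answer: -23161/12 ≈ -1930.1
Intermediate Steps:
V(r, f) = -9 + 1/(2 + f - r) (V(r, f) = -9 + 1/(f + (2 - r)) = -9 + 1/(2 + f - r))
(V(13, -1) + 93)*(-23) = ((-17 - 9*(-1) + 9*13)/(2 - 1 - 1*13) + 93)*(-23) = ((-17 + 9 + 117)/(2 - 1 - 13) + 93)*(-23) = (109/(-12) + 93)*(-23) = (-1/12*109 + 93)*(-23) = (-109/12 + 93)*(-23) = (1007/12)*(-23) = -23161/12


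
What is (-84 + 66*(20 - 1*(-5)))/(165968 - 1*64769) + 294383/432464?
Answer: 10156167947/14588308112 ≈ 0.69619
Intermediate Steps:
(-84 + 66*(20 - 1*(-5)))/(165968 - 1*64769) + 294383/432464 = (-84 + 66*(20 + 5))/(165968 - 64769) + 294383*(1/432464) = (-84 + 66*25)/101199 + 294383/432464 = (-84 + 1650)*(1/101199) + 294383/432464 = 1566*(1/101199) + 294383/432464 = 522/33733 + 294383/432464 = 10156167947/14588308112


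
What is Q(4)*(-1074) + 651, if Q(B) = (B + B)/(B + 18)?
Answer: 2865/11 ≈ 260.45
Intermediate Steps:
Q(B) = 2*B/(18 + B) (Q(B) = (2*B)/(18 + B) = 2*B/(18 + B))
Q(4)*(-1074) + 651 = (2*4/(18 + 4))*(-1074) + 651 = (2*4/22)*(-1074) + 651 = (2*4*(1/22))*(-1074) + 651 = (4/11)*(-1074) + 651 = -4296/11 + 651 = 2865/11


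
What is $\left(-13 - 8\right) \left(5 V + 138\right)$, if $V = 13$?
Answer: $-4263$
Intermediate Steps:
$\left(-13 - 8\right) \left(5 V + 138\right) = \left(-13 - 8\right) \left(5 \cdot 13 + 138\right) = \left(-13 - 8\right) \left(65 + 138\right) = \left(-21\right) 203 = -4263$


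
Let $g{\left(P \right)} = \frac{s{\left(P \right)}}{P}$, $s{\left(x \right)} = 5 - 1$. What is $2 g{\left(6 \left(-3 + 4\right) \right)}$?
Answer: $\frac{4}{3} \approx 1.3333$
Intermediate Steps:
$s{\left(x \right)} = 4$
$g{\left(P \right)} = \frac{4}{P}$
$2 g{\left(6 \left(-3 + 4\right) \right)} = 2 \frac{4}{6 \left(-3 + 4\right)} = 2 \frac{4}{6 \cdot 1} = 2 \cdot \frac{4}{6} = 2 \cdot 4 \cdot \frac{1}{6} = 2 \cdot \frac{2}{3} = \frac{4}{3}$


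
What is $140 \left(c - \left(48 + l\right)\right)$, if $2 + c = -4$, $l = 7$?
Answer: $-8540$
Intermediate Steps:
$c = -6$ ($c = -2 - 4 = -6$)
$140 \left(c - \left(48 + l\right)\right) = 140 \left(-6 - 55\right) = 140 \left(-61\right) = -8540$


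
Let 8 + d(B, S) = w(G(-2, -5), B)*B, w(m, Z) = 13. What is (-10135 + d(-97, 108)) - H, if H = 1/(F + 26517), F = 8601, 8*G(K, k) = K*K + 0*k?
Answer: -400485673/35118 ≈ -11404.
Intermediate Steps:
G(K, k) = K²/8 (G(K, k) = (K*K + 0*k)/8 = (K² + 0)/8 = K²/8)
d(B, S) = -8 + 13*B
H = 1/35118 (H = 1/(8601 + 26517) = 1/35118 ≈ 2.8475e-5)
(-10135 + d(-97, 108)) - H = (-10135 + (-8 + 13*(-97))) - 1*1/35118 = (-10135 + (-8 - 1261)) - 1/35118 = (-10135 - 1269) - 1/35118 = -11404 - 1/35118 = -400485673/35118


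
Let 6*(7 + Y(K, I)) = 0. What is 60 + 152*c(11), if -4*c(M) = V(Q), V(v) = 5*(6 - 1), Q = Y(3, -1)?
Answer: -890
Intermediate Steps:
Y(K, I) = -7 (Y(K, I) = -7 + (⅙)*0 = -7 + 0 = -7)
Q = -7
V(v) = 25 (V(v) = 5*5 = 25)
c(M) = -25/4 (c(M) = -¼*25 = -25/4)
60 + 152*c(11) = 60 + 152*(-25/4) = 60 - 950 = -890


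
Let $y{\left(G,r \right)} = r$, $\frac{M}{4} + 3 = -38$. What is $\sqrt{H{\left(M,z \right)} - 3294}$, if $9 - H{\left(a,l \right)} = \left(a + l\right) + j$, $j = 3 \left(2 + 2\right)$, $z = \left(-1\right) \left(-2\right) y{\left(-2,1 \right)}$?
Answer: $i \sqrt{3135} \approx 55.991 i$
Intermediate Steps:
$M = -164$ ($M = -12 + 4 \left(-38\right) = -12 - 152 = -164$)
$z = 2$ ($z = \left(-1\right) \left(-2\right) 1 = 2 \cdot 1 = 2$)
$j = 12$ ($j = 3 \cdot 4 = 12$)
$H{\left(a,l \right)} = -3 - a - l$ ($H{\left(a,l \right)} = 9 - \left(\left(a + l\right) + 12\right) = 9 - \left(12 + a + l\right) = -3 - a - l$)
$\sqrt{H{\left(M,z \right)} - 3294} = \sqrt{\left(-3 - -164 - 2\right) - 3294} = \sqrt{\left(-3 + 164 - 2\right) - 3294} = \sqrt{159 - 3294} = \sqrt{-3135} = i \sqrt{3135}$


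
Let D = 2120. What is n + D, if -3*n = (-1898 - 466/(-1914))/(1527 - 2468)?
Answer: 5725599167/2701611 ≈ 2119.3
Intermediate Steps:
n = -1816153/2701611 (n = -(-1898 - 466/(-1914))/(3*(1527 - 2468)) = -(-1898 - 466*(-1/1914))/(3*(-941)) = -(-1898 + 233/957)*(-1)/(3*941) = -(-1816153)*(-1)/(2871*941) = -⅓*1816153/900537 = -1816153/2701611 ≈ -0.67225)
n + D = -1816153/2701611 + 2120 = 5725599167/2701611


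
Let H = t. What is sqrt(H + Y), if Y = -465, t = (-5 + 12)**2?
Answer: 4*I*sqrt(26) ≈ 20.396*I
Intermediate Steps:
t = 49 (t = 7**2 = 49)
H = 49
sqrt(H + Y) = sqrt(49 - 465) = sqrt(-416) = 4*I*sqrt(26)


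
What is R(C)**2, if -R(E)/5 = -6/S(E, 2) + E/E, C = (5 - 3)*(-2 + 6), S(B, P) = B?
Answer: 25/16 ≈ 1.5625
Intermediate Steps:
C = 8 (C = 2*4 = 8)
R(E) = -5 + 30/E (R(E) = -5*(-6/E + E/E) = -5*(-6/E + 1) = -5*(1 - 6/E) = -5 + 30/E)
R(C)**2 = (-5 + 30/8)**2 = (-5 + 30*(1/8))**2 = (-5 + 15/4)**2 = (-5/4)**2 = 25/16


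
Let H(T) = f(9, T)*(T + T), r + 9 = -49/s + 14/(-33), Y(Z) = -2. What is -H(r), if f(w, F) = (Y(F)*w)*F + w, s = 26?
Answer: 98310796/20449 ≈ 4807.6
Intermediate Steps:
f(w, F) = w - 2*F*w (f(w, F) = (-2*w)*F + w = -2*F*w + w = w - 2*F*w)
r = -9703/858 (r = -9 + (-49/26 + 14/(-33)) = -9 + (-49*1/26 + 14*(-1/33)) = -9 + (-49/26 - 14/33) = -9 - 1981/858 = -9703/858 ≈ -11.309)
H(T) = 2*T*(9 - 18*T) (H(T) = (9*(1 - 2*T))*(T + T) = (9 - 18*T)*(2*T) = 2*T*(9 - 18*T))
-H(r) = -18*(-9703)*(1 - 2*(-9703/858))/858 = -18*(-9703)*(1 + 9703/429)/858 = -18*(-9703)*10132/(858*429) = -1*(-98310796/20449) = 98310796/20449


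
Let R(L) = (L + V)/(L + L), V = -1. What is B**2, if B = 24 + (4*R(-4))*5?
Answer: 5329/4 ≈ 1332.3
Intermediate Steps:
R(L) = (-1 + L)/(2*L) (R(L) = (L - 1)/(L + L) = (-1 + L)/((2*L)) = (-1 + L)*(1/(2*L)) = (-1 + L)/(2*L))
B = 73/2 (B = 24 + (4*((1/2)*(-1 - 4)/(-4)))*5 = 24 + (4*((1/2)*(-1/4)*(-5)))*5 = 24 + (4*(5/8))*5 = 24 + (5/2)*5 = 24 + 25/2 = 73/2 ≈ 36.500)
B**2 = (73/2)**2 = 5329/4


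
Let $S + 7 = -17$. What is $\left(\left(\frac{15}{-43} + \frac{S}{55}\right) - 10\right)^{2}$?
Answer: $\frac{650607049}{5593225} \approx 116.32$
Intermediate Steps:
$S = -24$ ($S = -7 - 17 = -24$)
$\left(\left(\frac{15}{-43} + \frac{S}{55}\right) - 10\right)^{2} = \left(\left(\frac{15}{-43} - \frac{24}{55}\right) - 10\right)^{2} = \left(\left(15 \left(- \frac{1}{43}\right) - \frac{24}{55}\right) - 10\right)^{2} = \left(\left(- \frac{15}{43} - \frac{24}{55}\right) - 10\right)^{2} = \left(- \frac{1857}{2365} - 10\right)^{2} = \left(- \frac{25507}{2365}\right)^{2} = \frac{650607049}{5593225}$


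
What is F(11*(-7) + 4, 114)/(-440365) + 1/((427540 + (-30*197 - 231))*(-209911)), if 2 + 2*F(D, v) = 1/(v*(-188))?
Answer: 26149377942625/11515059501785906352 ≈ 2.2709e-6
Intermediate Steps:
F(D, v) = -1 - 1/(376*v) (F(D, v) = -1 + (1/(v*(-188)))/2 = -1 + (-1/188/v)/2 = -1 + (-1/(188*v))/2 = -1 - 1/(376*v))
F(11*(-7) + 4, 114)/(-440365) + 1/((427540 + (-30*197 - 231))*(-209911)) = ((-1/376 - 1*114)/114)/(-440365) + 1/((427540 + (-30*197 - 231))*(-209911)) = ((-1/376 - 114)/114)*(-1/440365) - 1/209911/(427540 + (-5910 - 231)) = ((1/114)*(-42865/376))*(-1/440365) - 1/209911/(427540 - 6141) = -42865/42864*(-1/440365) - 1/209911/421399 = 8573/3775161072 + (1/421399)*(-1/209911) = 8573/3775161072 - 1/88456285489 = 26149377942625/11515059501785906352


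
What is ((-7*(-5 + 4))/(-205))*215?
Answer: -301/41 ≈ -7.3415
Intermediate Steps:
((-7*(-5 + 4))/(-205))*215 = -(-7)*(-1)/205*215 = -1/205*7*215 = -7/205*215 = -301/41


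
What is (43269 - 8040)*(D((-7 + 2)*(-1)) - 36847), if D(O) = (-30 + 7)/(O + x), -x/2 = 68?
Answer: -170048057886/131 ≈ -1.2981e+9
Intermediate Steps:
x = -136 (x = -2*68 = -136)
D(O) = -23/(-136 + O) (D(O) = (-30 + 7)/(O - 136) = -23/(-136 + O))
(43269 - 8040)*(D((-7 + 2)*(-1)) - 36847) = (43269 - 8040)*(-23/(-136 + (-7 + 2)*(-1)) - 36847) = 35229*(-23/(-136 - 5*(-1)) - 36847) = 35229*(-23/(-136 + 5) - 36847) = 35229*(-23/(-131) - 36847) = 35229*(-23*(-1/131) - 36847) = 35229*(23/131 - 36847) = 35229*(-4826934/131) = -170048057886/131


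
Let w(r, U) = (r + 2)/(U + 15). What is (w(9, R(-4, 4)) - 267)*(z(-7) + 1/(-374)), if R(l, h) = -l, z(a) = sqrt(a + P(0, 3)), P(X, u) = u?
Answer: 2531/3553 - 10124*I/19 ≈ 0.71236 - 532.84*I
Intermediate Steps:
z(a) = sqrt(3 + a) (z(a) = sqrt(a + 3) = sqrt(3 + a))
w(r, U) = (2 + r)/(15 + U)
(w(9, R(-4, 4)) - 267)*(z(-7) + 1/(-374)) = ((2 + 9)/(15 - 1*(-4)) - 267)*(sqrt(3 - 7) + 1/(-374)) = (11/(15 + 4) - 267)*(sqrt(-4) - 1/374) = (11/19 - 267)*(2*I - 1/374) = ((1/19)*11 - 267)*(-1/374 + 2*I) = (11/19 - 267)*(-1/374 + 2*I) = -5062*(-1/374 + 2*I)/19 = 2531/3553 - 10124*I/19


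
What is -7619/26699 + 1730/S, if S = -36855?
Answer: -65397503/196798329 ≈ -0.33231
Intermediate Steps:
-7619/26699 + 1730/S = -7619/26699 + 1730/(-36855) = -7619*1/26699 + 1730*(-1/36855) = -7619/26699 - 346/7371 = -65397503/196798329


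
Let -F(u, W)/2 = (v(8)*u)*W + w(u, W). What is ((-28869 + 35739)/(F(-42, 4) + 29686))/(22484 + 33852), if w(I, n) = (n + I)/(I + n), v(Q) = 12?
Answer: 3435/949712288 ≈ 3.6169e-6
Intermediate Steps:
w(I, n) = 1 (w(I, n) = (I + n)/(I + n) = 1)
F(u, W) = -2 - 24*W*u (F(u, W) = -2*((12*u)*W + 1) = -2*(12*W*u + 1) = -2*(1 + 12*W*u) = -2 - 24*W*u)
((-28869 + 35739)/(F(-42, 4) + 29686))/(22484 + 33852) = ((-28869 + 35739)/((-2 - 24*4*(-42)) + 29686))/(22484 + 33852) = (6870/((-2 + 4032) + 29686))/56336 = (6870/(4030 + 29686))*(1/56336) = (6870/33716)*(1/56336) = (6870*(1/33716))*(1/56336) = (3435/16858)*(1/56336) = 3435/949712288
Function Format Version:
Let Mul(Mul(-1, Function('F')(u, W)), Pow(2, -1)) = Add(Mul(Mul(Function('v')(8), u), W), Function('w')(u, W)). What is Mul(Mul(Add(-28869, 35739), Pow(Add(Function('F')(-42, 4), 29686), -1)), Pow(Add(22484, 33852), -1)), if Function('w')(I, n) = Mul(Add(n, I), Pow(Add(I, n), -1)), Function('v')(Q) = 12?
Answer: Rational(3435, 949712288) ≈ 3.6169e-6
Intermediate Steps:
Function('w')(I, n) = 1 (Function('w')(I, n) = Mul(Add(I, n), Pow(Add(I, n), -1)) = 1)
Function('F')(u, W) = Add(-2, Mul(-24, W, u)) (Function('F')(u, W) = Mul(-2, Add(Mul(Mul(12, u), W), 1)) = Mul(-2, Add(Mul(12, W, u), 1)) = Mul(-2, Add(1, Mul(12, W, u))) = Add(-2, Mul(-24, W, u)))
Mul(Mul(Add(-28869, 35739), Pow(Add(Function('F')(-42, 4), 29686), -1)), Pow(Add(22484, 33852), -1)) = Mul(Mul(Add(-28869, 35739), Pow(Add(Add(-2, Mul(-24, 4, -42)), 29686), -1)), Pow(Add(22484, 33852), -1)) = Mul(Mul(6870, Pow(Add(Add(-2, 4032), 29686), -1)), Pow(56336, -1)) = Mul(Mul(6870, Pow(Add(4030, 29686), -1)), Rational(1, 56336)) = Mul(Mul(6870, Pow(33716, -1)), Rational(1, 56336)) = Mul(Mul(6870, Rational(1, 33716)), Rational(1, 56336)) = Mul(Rational(3435, 16858), Rational(1, 56336)) = Rational(3435, 949712288)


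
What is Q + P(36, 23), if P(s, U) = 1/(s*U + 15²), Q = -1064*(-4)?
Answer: 4481569/1053 ≈ 4256.0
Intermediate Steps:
Q = 4256
P(s, U) = 1/(225 + U*s) (P(s, U) = 1/(U*s + 225) = 1/(225 + U*s))
Q + P(36, 23) = 4256 + 1/(225 + 23*36) = 4256 + 1/(225 + 828) = 4256 + 1/1053 = 4481569/1053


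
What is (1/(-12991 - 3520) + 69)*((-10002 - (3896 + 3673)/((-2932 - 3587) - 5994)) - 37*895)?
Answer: -204882431604872/68867381 ≈ -2.9750e+6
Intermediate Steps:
(1/(-12991 - 3520) + 69)*((-10002 - (3896 + 3673)/((-2932 - 3587) - 5994)) - 37*895) = (1/(-16511) + 69)*((-10002 - 7569/(-6519 - 5994)) - 33115) = (-1/16511 + 69)*((-10002 - 7569/(-12513)) - 33115) = 1139258*((-10002 - 7569*(-1)/12513) - 33115)/16511 = 1139258*((-10002 - 1*(-2523/4171)) - 33115)/16511 = 1139258*((-10002 + 2523/4171) - 33115)/16511 = 1139258*(-41715819/4171 - 33115)/16511 = (1139258/16511)*(-179838484/4171) = -204882431604872/68867381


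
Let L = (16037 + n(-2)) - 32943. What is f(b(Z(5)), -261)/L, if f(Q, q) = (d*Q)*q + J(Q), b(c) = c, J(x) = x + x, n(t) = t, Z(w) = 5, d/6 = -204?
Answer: -798665/8454 ≈ -94.472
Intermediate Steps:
d = -1224 (d = 6*(-204) = -1224)
J(x) = 2*x
f(Q, q) = 2*Q - 1224*Q*q (f(Q, q) = (-1224*Q)*q + 2*Q = -1224*Q*q + 2*Q = 2*Q - 1224*Q*q)
L = -16908 (L = (16037 - 2) - 32943 = 16035 - 32943 = -16908)
f(b(Z(5)), -261)/L = (2*5*(1 - 612*(-261)))/(-16908) = (2*5*(1 + 159732))*(-1/16908) = (2*5*159733)*(-1/16908) = 1597330*(-1/16908) = -798665/8454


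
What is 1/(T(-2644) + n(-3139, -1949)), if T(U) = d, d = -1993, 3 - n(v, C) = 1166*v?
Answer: 1/3658084 ≈ 2.7337e-7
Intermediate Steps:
n(v, C) = 3 - 1166*v
T(U) = -1993
1/(T(-2644) + n(-3139, -1949)) = 1/(-1993 + (3 - 1166*(-3139))) = 1/(-1993 + (3 + 3660074)) = 1/(-1993 + 3660077) = 1/3658084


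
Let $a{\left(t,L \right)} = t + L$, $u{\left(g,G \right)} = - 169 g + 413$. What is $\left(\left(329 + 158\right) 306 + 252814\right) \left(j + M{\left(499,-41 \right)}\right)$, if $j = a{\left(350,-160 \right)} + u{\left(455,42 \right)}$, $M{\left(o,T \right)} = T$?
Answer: $-30673347388$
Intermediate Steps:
$u{\left(g,G \right)} = 413 - 169 g$
$a{\left(t,L \right)} = L + t$
$j = -76292$ ($j = \left(-160 + 350\right) + \left(413 - 76895\right) = 190 + \left(413 - 76895\right) = 190 - 76482 = -76292$)
$\left(\left(329 + 158\right) 306 + 252814\right) \left(j + M{\left(499,-41 \right)}\right) = \left(\left(329 + 158\right) 306 + 252814\right) \left(-76292 - 41\right) = \left(487 \cdot 306 + 252814\right) \left(-76333\right) = \left(149022 + 252814\right) \left(-76333\right) = 401836 \left(-76333\right) = -30673347388$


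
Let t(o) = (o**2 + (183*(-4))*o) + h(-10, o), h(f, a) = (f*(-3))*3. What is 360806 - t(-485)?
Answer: -229529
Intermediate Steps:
h(f, a) = -9*f (h(f, a) = -3*f*3 = -9*f)
t(o) = 90 + o**2 - 732*o (t(o) = (o**2 + (183*(-4))*o) - 9*(-10) = (o**2 - 732*o) + 90 = 90 + o**2 - 732*o)
360806 - t(-485) = 360806 - (90 + (-485)**2 - 732*(-485)) = 360806 - (90 + 235225 + 355020) = 360806 - 1*590335 = 360806 - 590335 = -229529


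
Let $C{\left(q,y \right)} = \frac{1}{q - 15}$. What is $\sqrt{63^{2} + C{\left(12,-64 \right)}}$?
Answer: $\frac{\sqrt{35718}}{3} \approx 62.997$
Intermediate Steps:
$C{\left(q,y \right)} = \frac{1}{-15 + q}$
$\sqrt{63^{2} + C{\left(12,-64 \right)}} = \sqrt{63^{2} + \frac{1}{-15 + 12}} = \sqrt{3969 + \frac{1}{-3}} = \sqrt{3969 - \frac{1}{3}} = \sqrt{\frac{11906}{3}} = \frac{\sqrt{35718}}{3}$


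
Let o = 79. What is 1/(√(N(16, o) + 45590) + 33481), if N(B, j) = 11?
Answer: 33481/1120931760 - √45601/1120931760 ≈ 2.9678e-5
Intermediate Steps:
1/(√(N(16, o) + 45590) + 33481) = 1/(√(11 + 45590) + 33481) = 1/(√45601 + 33481) = 1/(33481 + √45601)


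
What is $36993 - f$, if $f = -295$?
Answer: $37288$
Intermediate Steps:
$36993 - f = 36993 - -295 = 36993 + 295 = 37288$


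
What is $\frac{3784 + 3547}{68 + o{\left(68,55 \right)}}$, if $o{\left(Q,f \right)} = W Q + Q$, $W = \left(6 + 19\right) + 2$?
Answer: $\frac{7331}{1972} \approx 3.7175$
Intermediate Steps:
$W = 27$ ($W = 25 + 2 = 27$)
$o{\left(Q,f \right)} = 28 Q$ ($o{\left(Q,f \right)} = 27 Q + Q = 28 Q$)
$\frac{3784 + 3547}{68 + o{\left(68,55 \right)}} = \frac{3784 + 3547}{68 + 28 \cdot 68} = \frac{7331}{68 + 1904} = \frac{7331}{1972}$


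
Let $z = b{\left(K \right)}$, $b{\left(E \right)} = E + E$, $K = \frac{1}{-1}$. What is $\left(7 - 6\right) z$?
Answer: $-2$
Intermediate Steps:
$K = -1$
$b{\left(E \right)} = 2 E$
$z = -2$ ($z = 2 \left(-1\right) = -2$)
$\left(7 - 6\right) z = \left(7 - 6\right) \left(-2\right) = 1 \left(-2\right) = -2$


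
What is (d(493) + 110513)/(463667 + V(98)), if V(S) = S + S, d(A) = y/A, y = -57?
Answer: 54482852/228684459 ≈ 0.23824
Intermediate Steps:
d(A) = -57/A
V(S) = 2*S
(d(493) + 110513)/(463667 + V(98)) = (-57/493 + 110513)/(463667 + 2*98) = (-57*1/493 + 110513)/(463667 + 196) = (-57/493 + 110513)/463863 = (54482852/493)*(1/463863) = 54482852/228684459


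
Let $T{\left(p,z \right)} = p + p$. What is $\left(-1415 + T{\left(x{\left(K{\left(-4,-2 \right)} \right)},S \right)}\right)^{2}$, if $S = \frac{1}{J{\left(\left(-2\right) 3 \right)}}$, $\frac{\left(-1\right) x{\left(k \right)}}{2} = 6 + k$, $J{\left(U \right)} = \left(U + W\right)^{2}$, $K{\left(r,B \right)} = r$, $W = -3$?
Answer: $2024929$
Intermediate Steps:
$J{\left(U \right)} = \left(-3 + U\right)^{2}$ ($J{\left(U \right)} = \left(U - 3\right)^{2} = \left(-3 + U\right)^{2}$)
$x{\left(k \right)} = -12 - 2 k$ ($x{\left(k \right)} = - 2 \left(6 + k\right) = -12 - 2 k$)
$S = \frac{1}{81}$ ($S = \frac{1}{\left(-3 - 6\right)^{2}} = \frac{1}{\left(-9\right)^{2}} = \frac{1}{81} \approx 0.012346$)
$T{\left(p,z \right)} = 2 p$
$\left(-1415 + T{\left(x{\left(K{\left(-4,-2 \right)} \right)},S \right)}\right)^{2} = \left(-1415 + 2 \left(-12 - -8\right)\right)^{2} = \left(-1415 + 2 \left(-12 + 8\right)\right)^{2} = \left(-1415 + 2 \left(-4\right)\right)^{2} = \left(-1415 - 8\right)^{2} = \left(-1423\right)^{2} = 2024929$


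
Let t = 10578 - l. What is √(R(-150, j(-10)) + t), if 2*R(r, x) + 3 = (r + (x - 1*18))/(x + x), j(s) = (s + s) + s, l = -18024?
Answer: √2860215/10 ≈ 169.12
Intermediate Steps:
j(s) = 3*s (j(s) = 2*s + s = 3*s)
t = 28602 (t = 10578 - 1*(-18024) = 10578 + 18024 = 28602)
R(r, x) = -3/2 + (-18 + r + x)/(4*x) (R(r, x) = -3/2 + ((r + (x - 1*18))/(x + x))/2 = -3/2 + ((r + (x - 18))/((2*x)))/2 = -3/2 + ((r + (-18 + x))*(1/(2*x)))/2 = -3/2 + ((-18 + r + x)*(1/(2*x)))/2 = -3/2 + ((-18 + r + x)/(2*x))/2 = -3/2 + (-18 + r + x)/(4*x))
√(R(-150, j(-10)) + t) = √((-18 - 150 - 15*(-10))/(4*((3*(-10)))) + 28602) = √((¼)*(-18 - 150 - 5*(-30))/(-30) + 28602) = √((¼)*(-1/30)*(-18 - 150 + 150) + 28602) = √((¼)*(-1/30)*(-18) + 28602) = √(3/20 + 28602) = √(572043/20) = √2860215/10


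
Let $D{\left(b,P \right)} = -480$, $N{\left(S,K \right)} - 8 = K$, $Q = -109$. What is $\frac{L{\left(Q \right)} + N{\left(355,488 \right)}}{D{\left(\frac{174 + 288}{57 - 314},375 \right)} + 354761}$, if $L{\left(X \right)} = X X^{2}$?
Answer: $- \frac{1294533}{354281} \approx -3.654$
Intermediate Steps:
$L{\left(X \right)} = X^{3}$
$N{\left(S,K \right)} = 8 + K$
$\frac{L{\left(Q \right)} + N{\left(355,488 \right)}}{D{\left(\frac{174 + 288}{57 - 314},375 \right)} + 354761} = \frac{\left(-109\right)^{3} + \left(8 + 488\right)}{-480 + 354761} = \frac{-1295029 + 496}{354281} = \left(-1294533\right) \frac{1}{354281} = - \frac{1294533}{354281}$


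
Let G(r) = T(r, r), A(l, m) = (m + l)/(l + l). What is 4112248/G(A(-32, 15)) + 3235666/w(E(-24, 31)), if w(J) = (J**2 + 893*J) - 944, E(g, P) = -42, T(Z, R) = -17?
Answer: -4438733425/18343 ≈ -2.4199e+5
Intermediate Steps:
A(l, m) = (l + m)/(2*l) (A(l, m) = (l + m)/((2*l)) = (l + m)*(1/(2*l)) = (l + m)/(2*l))
G(r) = -17
w(J) = -944 + J**2 + 893*J
4112248/G(A(-32, 15)) + 3235666/w(E(-24, 31)) = 4112248/(-17) + 3235666/(-944 + (-42)**2 + 893*(-42)) = 4112248*(-1/17) + 3235666/(-944 + 1764 - 37506) = -4112248/17 + 3235666/(-36686) = -4112248/17 + 3235666*(-1/36686) = -4112248/17 - 1617833/18343 = -4438733425/18343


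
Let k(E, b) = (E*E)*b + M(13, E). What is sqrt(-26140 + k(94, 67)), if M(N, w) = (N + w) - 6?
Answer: sqrt(565973) ≈ 752.31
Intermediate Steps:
M(N, w) = -6 + N + w
k(E, b) = 7 + E + b*E**2 (k(E, b) = (E*E)*b + (-6 + 13 + E) = E**2*b + (7 + E) = b*E**2 + (7 + E) = 7 + E + b*E**2)
sqrt(-26140 + k(94, 67)) = sqrt(-26140 + (7 + 94 + 67*94**2)) = sqrt(-26140 + (7 + 94 + 67*8836)) = sqrt(-26140 + (7 + 94 + 592012)) = sqrt(-26140 + 592113) = sqrt(565973)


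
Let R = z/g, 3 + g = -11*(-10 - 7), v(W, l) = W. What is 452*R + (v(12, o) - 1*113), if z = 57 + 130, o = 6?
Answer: 16485/46 ≈ 358.37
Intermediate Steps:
z = 187
g = 184 (g = -3 - 11*(-10 - 7) = -3 - 11*(-17) = -3 + 187 = 184)
R = 187/184 ≈ 1.0163
452*R + (v(12, o) - 1*113) = 452*(187/184) + (12 - 1*113) = 21131/46 + (12 - 113) = 21131/46 - 101 = 16485/46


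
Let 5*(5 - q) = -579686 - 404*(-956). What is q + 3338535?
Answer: 16886162/5 ≈ 3.3772e+6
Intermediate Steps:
q = 193487/5 (q = 5 - (-579686 - 404*(-956))/5 = 5 - (-579686 + 386224)/5 = 5 - 1/5*(-193462) = 5 + 193462/5 = 193487/5 ≈ 38697.)
q + 3338535 = 193487/5 + 3338535 = 16886162/5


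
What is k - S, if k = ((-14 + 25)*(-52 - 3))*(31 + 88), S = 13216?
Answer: -85211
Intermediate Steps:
k = -71995 (k = (11*(-55))*119 = -605*119 = -71995)
k - S = -71995 - 1*13216 = -71995 - 13216 = -85211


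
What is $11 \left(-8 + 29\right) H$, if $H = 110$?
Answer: $25410$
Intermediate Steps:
$11 \left(-8 + 29\right) H = 11 \left(-8 + 29\right) 110 = 11 \cdot 21 \cdot 110 = 231 \cdot 110 = 25410$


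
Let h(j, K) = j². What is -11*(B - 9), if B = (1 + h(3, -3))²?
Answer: -1001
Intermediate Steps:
B = 100 (B = (1 + 3²)² = (1 + 9)² = 10² = 100)
-11*(B - 9) = -11*(100 - 9) = -11*91 = -1001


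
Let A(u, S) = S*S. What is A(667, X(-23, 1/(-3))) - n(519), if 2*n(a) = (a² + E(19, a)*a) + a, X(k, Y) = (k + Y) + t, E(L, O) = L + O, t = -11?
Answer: -2460350/9 ≈ -2.7337e+5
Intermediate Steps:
X(k, Y) = -11 + Y + k (X(k, Y) = (k + Y) - 11 = (Y + k) - 11 = -11 + Y + k)
A(u, S) = S²
n(a) = a/2 + a²/2 + a*(19 + a)/2 (n(a) = ((a² + (19 + a)*a) + a)/2 = ((a² + a*(19 + a)) + a)/2 = (a + a² + a*(19 + a))/2 = a/2 + a²/2 + a*(19 + a)/2)
A(667, X(-23, 1/(-3))) - n(519) = (-11 + 1/(-3) - 23)² - 519*(10 + 519) = (-11 - ⅓ - 23)² - 519*529 = (-103/3)² - 1*274551 = 10609/9 - 274551 = -2460350/9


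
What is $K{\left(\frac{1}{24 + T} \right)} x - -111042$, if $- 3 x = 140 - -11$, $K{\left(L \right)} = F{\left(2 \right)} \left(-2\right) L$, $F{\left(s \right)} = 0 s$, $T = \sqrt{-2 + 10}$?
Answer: $111042$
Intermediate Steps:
$T = 2 \sqrt{2}$ ($T = \sqrt{8} = 2 \sqrt{2} \approx 2.8284$)
$F{\left(s \right)} = 0$
$K{\left(L \right)} = 0$ ($K{\left(L \right)} = 0 \left(-2\right) L = 0 L = 0$)
$x = - \frac{151}{3}$ ($x = - \frac{140 - -11}{3} = - \frac{140 + 11}{3} = \left(- \frac{1}{3}\right) 151 = - \frac{151}{3} \approx -50.333$)
$K{\left(\frac{1}{24 + T} \right)} x - -111042 = 0 \left(- \frac{151}{3}\right) - -111042 = 0 + 111042 = 111042$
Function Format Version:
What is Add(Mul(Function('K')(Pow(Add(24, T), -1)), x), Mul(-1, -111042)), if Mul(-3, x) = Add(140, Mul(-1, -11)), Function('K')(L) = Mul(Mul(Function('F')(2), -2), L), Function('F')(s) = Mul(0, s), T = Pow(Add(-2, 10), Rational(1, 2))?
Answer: 111042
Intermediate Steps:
T = Mul(2, Pow(2, Rational(1, 2))) (T = Pow(8, Rational(1, 2)) = Mul(2, Pow(2, Rational(1, 2))) ≈ 2.8284)
Function('F')(s) = 0
Function('K')(L) = 0 (Function('K')(L) = Mul(Mul(0, -2), L) = Mul(0, L) = 0)
x = Rational(-151, 3) (x = Mul(Rational(-1, 3), Add(140, Mul(-1, -11))) = Mul(Rational(-1, 3), Add(140, 11)) = Mul(Rational(-1, 3), 151) = Rational(-151, 3) ≈ -50.333)
Add(Mul(Function('K')(Pow(Add(24, T), -1)), x), Mul(-1, -111042)) = Add(Mul(0, Rational(-151, 3)), Mul(-1, -111042)) = Add(0, 111042) = 111042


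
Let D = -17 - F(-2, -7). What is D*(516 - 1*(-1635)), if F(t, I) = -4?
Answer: -27963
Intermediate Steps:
D = -13 (D = -17 - 1*(-4) = -17 + 4 = -13)
D*(516 - 1*(-1635)) = -13*(516 - 1*(-1635)) = -13*(516 + 1635) = -13*2151 = -27963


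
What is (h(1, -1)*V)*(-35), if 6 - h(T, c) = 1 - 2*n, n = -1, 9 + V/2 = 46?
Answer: -7770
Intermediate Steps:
V = 74 (V = -18 + 2*46 = -18 + 92 = 74)
h(T, c) = 3 (h(T, c) = 6 - (1 - 2*(-1)) = 6 - (1 + 2) = 6 - 1*3 = 6 - 3 = 3)
(h(1, -1)*V)*(-35) = (3*74)*(-35) = 222*(-35) = -7770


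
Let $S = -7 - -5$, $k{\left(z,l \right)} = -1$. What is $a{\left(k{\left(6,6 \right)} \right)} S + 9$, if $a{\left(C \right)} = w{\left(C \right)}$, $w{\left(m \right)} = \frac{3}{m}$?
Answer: $15$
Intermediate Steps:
$S = -2$ ($S = -7 + 5 = -2$)
$a{\left(C \right)} = \frac{3}{C}$
$a{\left(k{\left(6,6 \right)} \right)} S + 9 = \frac{3}{-1} \left(-2\right) + 9 = 3 \left(-1\right) \left(-2\right) + 9 = \left(-3\right) \left(-2\right) + 9 = 6 + 9 = 15$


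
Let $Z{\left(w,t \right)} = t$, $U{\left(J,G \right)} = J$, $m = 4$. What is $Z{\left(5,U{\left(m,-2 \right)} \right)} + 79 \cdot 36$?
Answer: $2848$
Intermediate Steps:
$Z{\left(5,U{\left(m,-2 \right)} \right)} + 79 \cdot 36 = 4 + 79 \cdot 36 = 4 + 2844 = 2848$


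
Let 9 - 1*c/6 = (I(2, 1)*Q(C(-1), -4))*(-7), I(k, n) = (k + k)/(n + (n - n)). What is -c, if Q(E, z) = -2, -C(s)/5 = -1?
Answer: 282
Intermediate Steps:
C(s) = 5 (C(s) = -5*(-1) = 5)
I(k, n) = 2*k/n (I(k, n) = (2*k)/(n + 0) = (2*k)/n = 2*k/n)
c = -282 (c = 54 - 6*(2*2/1)*(-2)*(-7) = 54 - 6*(2*2*1)*(-2)*(-7) = 54 - 6*4*(-2)*(-7) = 54 - (-48)*(-7) = 54 - 6*56 = 54 - 336 = -282)
-c = -1*(-282) = 282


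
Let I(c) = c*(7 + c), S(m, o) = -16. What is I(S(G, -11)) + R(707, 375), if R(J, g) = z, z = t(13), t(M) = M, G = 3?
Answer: 157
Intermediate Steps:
z = 13
R(J, g) = 13
I(S(G, -11)) + R(707, 375) = -16*(7 - 16) + 13 = -16*(-9) + 13 = 144 + 13 = 157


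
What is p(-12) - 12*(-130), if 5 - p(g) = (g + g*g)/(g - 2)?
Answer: 11021/7 ≈ 1574.4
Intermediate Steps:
p(g) = 5 - (g + g**2)/(-2 + g) (p(g) = 5 - (g + g*g)/(g - 2) = 5 - (g + g**2)/(-2 + g))
p(-12) - 12*(-130) = (-10 - 1*(-12)**2 + 4*(-12))/(-2 - 12) - 12*(-130) = (-10 - 1*144 - 48)/(-14) + 1560 = -(-10 - 144 - 48)/14 + 1560 = -1/14*(-202) + 1560 = 101/7 + 1560 = 11021/7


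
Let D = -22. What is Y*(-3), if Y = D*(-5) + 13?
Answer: -369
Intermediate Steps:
Y = 123 (Y = -22*(-5) + 13 = 110 + 13 = 123)
Y*(-3) = 123*(-3) = -369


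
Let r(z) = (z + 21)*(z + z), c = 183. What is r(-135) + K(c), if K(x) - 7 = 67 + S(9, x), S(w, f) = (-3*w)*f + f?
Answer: 26096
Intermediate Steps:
S(w, f) = f - 3*f*w (S(w, f) = -3*f*w + f = f - 3*f*w)
r(z) = 2*z*(21 + z) (r(z) = (21 + z)*(2*z) = 2*z*(21 + z))
K(x) = 74 - 26*x (K(x) = 7 + (67 + x*(1 - 3*9)) = 7 + (67 + x*(1 - 27)) = 7 + (67 + x*(-26)) = 7 + (67 - 26*x) = 74 - 26*x)
r(-135) + K(c) = 2*(-135)*(21 - 135) + (74 - 26*183) = 2*(-135)*(-114) + (74 - 4758) = 30780 - 4684 = 26096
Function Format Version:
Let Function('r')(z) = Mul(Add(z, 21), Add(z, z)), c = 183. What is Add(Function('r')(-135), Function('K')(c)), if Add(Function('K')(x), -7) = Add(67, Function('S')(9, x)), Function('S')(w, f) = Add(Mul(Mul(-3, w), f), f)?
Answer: 26096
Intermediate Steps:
Function('S')(w, f) = Add(f, Mul(-3, f, w)) (Function('S')(w, f) = Add(Mul(-3, f, w), f) = Add(f, Mul(-3, f, w)))
Function('r')(z) = Mul(2, z, Add(21, z)) (Function('r')(z) = Mul(Add(21, z), Mul(2, z)) = Mul(2, z, Add(21, z)))
Function('K')(x) = Add(74, Mul(-26, x)) (Function('K')(x) = Add(7, Add(67, Mul(x, Add(1, Mul(-3, 9))))) = Add(7, Add(67, Mul(x, Add(1, -27)))) = Add(7, Add(67, Mul(x, -26))) = Add(7, Add(67, Mul(-26, x))) = Add(74, Mul(-26, x)))
Add(Function('r')(-135), Function('K')(c)) = Add(Mul(2, -135, Add(21, -135)), Add(74, Mul(-26, 183))) = Add(Mul(2, -135, -114), Add(74, -4758)) = Add(30780, -4684) = 26096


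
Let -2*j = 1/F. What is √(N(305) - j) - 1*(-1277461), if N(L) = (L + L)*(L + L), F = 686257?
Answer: 1277461 + √700960000502304114/1372514 ≈ 1.2781e+6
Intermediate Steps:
N(L) = 4*L² (N(L) = (2*L)*(2*L) = 4*L²)
j = -1/1372514 (j = -½/686257 = -½*1/686257 = -1/1372514 ≈ -7.2859e-7)
√(N(305) - j) - 1*(-1277461) = √(4*305² - 1*(-1/1372514)) - 1*(-1277461) = √(4*93025 + 1/1372514) + 1277461 = √(372100 + 1/1372514) + 1277461 = √(510712459401/1372514) + 1277461 = √700960000502304114/1372514 + 1277461 = 1277461 + √700960000502304114/1372514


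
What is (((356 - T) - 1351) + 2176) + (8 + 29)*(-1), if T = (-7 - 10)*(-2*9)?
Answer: 838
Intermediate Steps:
T = 306 (T = -17*(-18) = 306)
(((356 - T) - 1351) + 2176) + (8 + 29)*(-1) = (((356 - 1*306) - 1351) + 2176) + (8 + 29)*(-1) = (((356 - 306) - 1351) + 2176) + 37*(-1) = ((50 - 1351) + 2176) - 37 = (-1301 + 2176) - 37 = 875 - 37 = 838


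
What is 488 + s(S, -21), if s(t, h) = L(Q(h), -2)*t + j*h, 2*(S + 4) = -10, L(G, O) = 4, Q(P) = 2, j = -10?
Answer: 662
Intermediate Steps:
S = -9 (S = -4 + (1/2)*(-10) = -4 - 5 = -9)
s(t, h) = -10*h + 4*t (s(t, h) = 4*t - 10*h = -10*h + 4*t)
488 + s(S, -21) = 488 + (-10*(-21) + 4*(-9)) = 488 + (210 - 36) = 488 + 174 = 662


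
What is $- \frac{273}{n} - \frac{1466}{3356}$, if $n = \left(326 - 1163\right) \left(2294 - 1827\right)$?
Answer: $- \frac{95352071}{218631654} \approx -0.43613$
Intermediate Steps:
$n = -390879$ ($n = \left(-837\right) 467 = -390879$)
$- \frac{273}{n} - \frac{1466}{3356} = - \frac{273}{-390879} - \frac{1466}{3356} = \left(-273\right) \left(- \frac{1}{390879}\right) - \frac{733}{1678} = \frac{91}{130293} - \frac{733}{1678} = - \frac{95352071}{218631654}$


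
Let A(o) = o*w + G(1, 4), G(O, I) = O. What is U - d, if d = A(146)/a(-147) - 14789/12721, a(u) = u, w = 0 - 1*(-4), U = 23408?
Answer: 14594090488/623329 ≈ 23413.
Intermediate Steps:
w = 4 (w = 0 + 4 = 4)
A(o) = 1 + 4*o (A(o) = o*4 + 1 = 4*o + 1 = 1 + 4*o)
d = -3205256/623329 (d = (1 + 4*146)/(-147) - 14789/12721 = (1 + 584)*(-1/147) - 14789*1/12721 = 585*(-1/147) - 14789/12721 = -195/49 - 14789/12721 = -3205256/623329 ≈ -5.1422)
U - d = 23408 - 1*(-3205256/623329) = 23408 + 3205256/623329 = 14594090488/623329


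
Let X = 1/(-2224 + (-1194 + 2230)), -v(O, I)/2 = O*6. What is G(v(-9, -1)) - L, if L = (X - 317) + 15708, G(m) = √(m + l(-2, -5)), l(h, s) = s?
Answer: -18284507/1188 + √103 ≈ -15381.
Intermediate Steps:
v(O, I) = -12*O (v(O, I) = -2*O*6 = -12*O)
X = -1/1188 (X = 1/(-2224 + 1036) = 1/(-1188) = -1/1188 ≈ -0.00084175)
G(m) = √(-5 + m) (G(m) = √(m - 5) = √(-5 + m))
L = 18284507/1188 (L = (-1/1188 - 317) + 15708 = -376597/1188 + 15708 = 18284507/1188 ≈ 15391.)
G(v(-9, -1)) - L = √(-5 - 12*(-9)) - 1*18284507/1188 = √(-5 + 108) - 18284507/1188 = √103 - 18284507/1188 = -18284507/1188 + √103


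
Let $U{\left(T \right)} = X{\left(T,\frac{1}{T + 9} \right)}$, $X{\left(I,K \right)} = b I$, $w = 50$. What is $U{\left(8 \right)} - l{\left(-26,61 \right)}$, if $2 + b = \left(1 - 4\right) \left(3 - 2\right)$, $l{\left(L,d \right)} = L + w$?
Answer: $-64$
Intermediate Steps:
$l{\left(L,d \right)} = 50 + L$ ($l{\left(L,d \right)} = L + 50 = 50 + L$)
$b = -5$ ($b = -2 + \left(1 - 4\right) \left(3 - 2\right) = -2 - 3 = -5$)
$X{\left(I,K \right)} = - 5 I$
$U{\left(T \right)} = - 5 T$
$U{\left(8 \right)} - l{\left(-26,61 \right)} = \left(-5\right) 8 - \left(50 - 26\right) = -40 - 24 = -64$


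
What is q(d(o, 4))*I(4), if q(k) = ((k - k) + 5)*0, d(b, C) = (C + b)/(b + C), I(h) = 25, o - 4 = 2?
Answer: 0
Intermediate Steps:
o = 6 (o = 4 + 2 = 6)
d(b, C) = 1 (d(b, C) = (C + b)/(C + b) = 1)
q(k) = 0 (q(k) = (0 + 5)*0 = 5*0 = 0)
q(d(o, 4))*I(4) = 0*25 = 0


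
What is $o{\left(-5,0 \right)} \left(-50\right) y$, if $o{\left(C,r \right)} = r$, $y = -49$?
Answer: $0$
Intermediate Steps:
$o{\left(-5,0 \right)} \left(-50\right) y = 0 \left(-50\right) \left(-49\right) = 0 \left(-49\right) = 0$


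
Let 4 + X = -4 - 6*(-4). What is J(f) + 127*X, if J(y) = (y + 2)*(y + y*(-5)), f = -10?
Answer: 1712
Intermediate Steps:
X = 16 (X = -4 + (-4 - 6*(-4)) = -4 + (-4 + 24) = -4 + 20 = 16)
J(y) = -4*y*(2 + y) (J(y) = (2 + y)*(y - 5*y) = (2 + y)*(-4*y) = -4*y*(2 + y))
J(f) + 127*X = -4*(-10)*(2 - 10) + 127*16 = -4*(-10)*(-8) + 2032 = -320 + 2032 = 1712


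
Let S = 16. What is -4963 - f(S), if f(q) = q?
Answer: -4979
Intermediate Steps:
-4963 - f(S) = -4963 - 1*16 = -4963 - 16 = -4979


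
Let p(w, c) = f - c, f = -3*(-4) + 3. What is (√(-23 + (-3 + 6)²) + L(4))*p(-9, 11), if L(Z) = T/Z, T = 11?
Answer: 11 + 4*I*√14 ≈ 11.0 + 14.967*I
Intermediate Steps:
f = 15 (f = 12 + 3 = 15)
L(Z) = 11/Z
p(w, c) = 15 - c
(√(-23 + (-3 + 6)²) + L(4))*p(-9, 11) = (√(-23 + (-3 + 6)²) + 11/4)*(15 - 1*11) = (√(-23 + 3²) + 11*(¼))*(15 - 11) = (√(-23 + 9) + 11/4)*4 = (√(-14) + 11/4)*4 = (I*√14 + 11/4)*4 = (11/4 + I*√14)*4 = 11 + 4*I*√14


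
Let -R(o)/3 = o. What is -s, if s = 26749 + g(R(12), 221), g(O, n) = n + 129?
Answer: -27099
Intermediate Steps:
R(o) = -3*o
g(O, n) = 129 + n
s = 27099 (s = 26749 + (129 + 221) = 26749 + 350 = 27099)
-s = -1*27099 = -27099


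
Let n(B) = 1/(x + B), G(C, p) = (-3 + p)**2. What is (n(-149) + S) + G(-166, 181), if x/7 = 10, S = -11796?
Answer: 1571151/79 ≈ 19888.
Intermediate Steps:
x = 70 (x = 7*10 = 70)
n(B) = 1/(70 + B)
(n(-149) + S) + G(-166, 181) = (1/(70 - 149) - 11796) + (-3 + 181)**2 = (1/(-79) - 11796) + 178**2 = (-1/79 - 11796) + 31684 = -931885/79 + 31684 = 1571151/79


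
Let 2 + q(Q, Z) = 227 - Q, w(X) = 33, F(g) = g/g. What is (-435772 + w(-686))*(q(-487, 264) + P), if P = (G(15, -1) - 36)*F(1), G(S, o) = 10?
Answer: -298916954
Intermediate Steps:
F(g) = 1
q(Q, Z) = 225 - Q (q(Q, Z) = -2 + (227 - Q) = 225 - Q)
P = -26 (P = (10 - 36)*1 = -26*1 = -26)
(-435772 + w(-686))*(q(-487, 264) + P) = (-435772 + 33)*((225 - 1*(-487)) - 26) = -435739*((225 + 487) - 26) = -435739*(712 - 26) = -435739*686 = -298916954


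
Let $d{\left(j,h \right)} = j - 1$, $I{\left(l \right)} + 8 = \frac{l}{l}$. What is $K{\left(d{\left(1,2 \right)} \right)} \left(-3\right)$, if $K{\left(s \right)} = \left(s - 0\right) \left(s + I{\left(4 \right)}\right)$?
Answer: $0$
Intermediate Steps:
$I{\left(l \right)} = -7$ ($I{\left(l \right)} = -8 + \frac{l}{l} = -8 + 1 = -7$)
$d{\left(j,h \right)} = -1 + j$ ($d{\left(j,h \right)} = j - 1 = -1 + j$)
$K{\left(s \right)} = s \left(-7 + s\right)$ ($K{\left(s \right)} = \left(s - 0\right) \left(s - 7\right) = \left(s + 0\right) \left(-7 + s\right) = s \left(-7 + s\right)$)
$K{\left(d{\left(1,2 \right)} \right)} \left(-3\right) = \left(-1 + 1\right) \left(-7 + \left(-1 + 1\right)\right) \left(-3\right) = 0 \left(-7 + 0\right) \left(-3\right) = 0 \left(-7\right) \left(-3\right) = 0 \left(-3\right) = 0$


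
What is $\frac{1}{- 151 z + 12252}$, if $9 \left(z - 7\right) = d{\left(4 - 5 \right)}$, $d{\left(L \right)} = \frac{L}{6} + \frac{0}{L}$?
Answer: $\frac{54}{604681} \approx 8.9303 \cdot 10^{-5}$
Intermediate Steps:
$d{\left(L \right)} = \frac{L}{6}$ ($d{\left(L \right)} = L \frac{1}{6} + 0 = \frac{L}{6} + 0 = \frac{L}{6}$)
$z = \frac{377}{54}$ ($z = 7 + \frac{\frac{1}{6} \left(4 - 5\right)}{9} = 7 + \frac{\frac{1}{6} \left(-1\right)}{9} = 7 + \frac{1}{9} \left(- \frac{1}{6}\right) = 7 - \frac{1}{54} = \frac{377}{54} \approx 6.9815$)
$\frac{1}{- 151 z + 12252} = \frac{1}{\left(-151\right) \frac{377}{54} + 12252} = \frac{1}{- \frac{56927}{54} + 12252} = \frac{1}{\frac{604681}{54}} = \frac{54}{604681}$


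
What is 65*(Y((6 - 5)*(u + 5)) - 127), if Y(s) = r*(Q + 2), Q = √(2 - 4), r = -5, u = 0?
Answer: -8905 - 325*I*√2 ≈ -8905.0 - 459.62*I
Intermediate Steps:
Q = I*√2 (Q = √(-2) = I*√2 ≈ 1.4142*I)
Y(s) = -10 - 5*I*√2 (Y(s) = -5*(I*√2 + 2) = -5*(2 + I*√2) = -10 - 5*I*√2)
65*(Y((6 - 5)*(u + 5)) - 127) = 65*((-10 - 5*I*√2) - 127) = 65*(-137 - 5*I*√2) = -8905 - 325*I*√2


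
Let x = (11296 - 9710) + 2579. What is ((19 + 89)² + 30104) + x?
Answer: 45933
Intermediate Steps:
x = 4165 (x = 1586 + 2579 = 4165)
((19 + 89)² + 30104) + x = ((19 + 89)² + 30104) + 4165 = (108² + 30104) + 4165 = (11664 + 30104) + 4165 = 41768 + 4165 = 45933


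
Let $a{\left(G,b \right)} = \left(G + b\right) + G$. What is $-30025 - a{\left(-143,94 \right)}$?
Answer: $-29833$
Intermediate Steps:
$a{\left(G,b \right)} = b + 2 G$
$-30025 - a{\left(-143,94 \right)} = -30025 - \left(94 + 2 \left(-143\right)\right) = -30025 - \left(94 - 286\right) = -30025 - -192 = -30025 + 192 = -29833$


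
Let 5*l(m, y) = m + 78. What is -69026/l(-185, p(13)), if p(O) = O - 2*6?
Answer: 345130/107 ≈ 3225.5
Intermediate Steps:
p(O) = -12 + O (p(O) = O - 12 = -12 + O)
l(m, y) = 78/5 + m/5 (l(m, y) = (m + 78)/5 = (78 + m)/5 = 78/5 + m/5)
-69026/l(-185, p(13)) = -69026/(78/5 + (1/5)*(-185)) = -69026/(78/5 - 37) = -69026/(-107/5) = -69026*(-5/107) = 345130/107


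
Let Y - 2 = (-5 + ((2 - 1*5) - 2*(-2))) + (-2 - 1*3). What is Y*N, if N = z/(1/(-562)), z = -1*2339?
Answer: -9201626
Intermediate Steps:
z = -2339
Y = -7 (Y = 2 + ((-5 + ((2 - 1*5) - 2*(-2))) + (-2 - 1*3)) = 2 + ((-5 + ((2 - 5) + 4)) + (-2 - 3)) = 2 + ((-5 + (-3 + 4)) - 5) = 2 + ((-5 + 1) - 5) = 2 + (-4 - 5) = 2 - 9 = -7)
N = 1314518 (N = -2339/(1/(-562)) = -2339/(-1/562) = -2339*(-562) = 1314518)
Y*N = -7*1314518 = -9201626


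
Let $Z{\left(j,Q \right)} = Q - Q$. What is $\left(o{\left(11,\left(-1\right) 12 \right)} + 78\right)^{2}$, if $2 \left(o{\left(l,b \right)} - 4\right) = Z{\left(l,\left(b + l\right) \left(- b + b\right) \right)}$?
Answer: $6724$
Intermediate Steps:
$Z{\left(j,Q \right)} = 0$
$o{\left(l,b \right)} = 4$ ($o{\left(l,b \right)} = 4 + \frac{1}{2} \cdot 0 = 4 + 0 = 4$)
$\left(o{\left(11,\left(-1\right) 12 \right)} + 78\right)^{2} = \left(4 + 78\right)^{2} = 82^{2} = 6724$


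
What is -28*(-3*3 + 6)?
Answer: 84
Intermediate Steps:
-28*(-3*3 + 6) = -28*(-9 + 6) = -28*(-3) = 84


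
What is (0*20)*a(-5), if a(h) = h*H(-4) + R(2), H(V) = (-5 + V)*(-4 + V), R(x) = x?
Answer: 0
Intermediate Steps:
a(h) = 2 + 72*h (a(h) = h*(20 + (-4)² - 9*(-4)) + 2 = h*(20 + 16 + 36) + 2 = h*72 + 2 = 72*h + 2 = 2 + 72*h)
(0*20)*a(-5) = (0*20)*(2 + 72*(-5)) = 0*(2 - 360) = 0*(-358) = 0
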